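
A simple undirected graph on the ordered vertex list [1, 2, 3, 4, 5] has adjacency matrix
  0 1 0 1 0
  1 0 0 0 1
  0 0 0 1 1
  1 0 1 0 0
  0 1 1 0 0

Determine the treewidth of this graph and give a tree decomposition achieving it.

Treewidth 2.
Bags: B1 = {1, 3, 4}  B2 = {1, 3, 5}  B3 = {1, 2, 5}
Tree: B1–B2, B2–B3

The largest bag has 3 vertices, giving width 2; this decomposition certifies tw(G) ≤ 2. The edges 1–4–3–5–2–1 form a cycle, so G is not a tree and its treewidth is at least 2. Hence tw(G) = 2 exactly.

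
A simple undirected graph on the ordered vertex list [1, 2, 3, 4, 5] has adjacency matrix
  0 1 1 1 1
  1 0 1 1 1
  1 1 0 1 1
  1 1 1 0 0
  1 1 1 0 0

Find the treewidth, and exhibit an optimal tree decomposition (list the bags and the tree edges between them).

Each bag holds 4 vertices, so the decomposition has width 3, which upper-bounds the treewidth. For the lower bound, the 4 vertices {1, 2, 3, 4} are pairwise adjacent, and any tree decomposition puts a clique entirely inside one bag — forcing width ≥ 3. The upper and lower bounds meet at 3, so that is the treewidth.

Treewidth 3.
One optimal decomposition is:
Bags: B1 = {1, 2, 3, 5}  B2 = {1, 2, 3, 4}
Tree: B1–B2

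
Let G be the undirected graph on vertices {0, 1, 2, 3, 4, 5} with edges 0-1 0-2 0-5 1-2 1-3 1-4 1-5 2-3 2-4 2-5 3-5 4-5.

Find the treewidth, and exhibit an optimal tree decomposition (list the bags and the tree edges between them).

Treewidth 3.
One such decomposition:
Bags: B1 = {0, 1, 2, 5}  B2 = {1, 2, 3, 5}  B3 = {1, 2, 4, 5}
Tree: B1–B2, B1–B3

Every bag has size at most 4, so the width is 4 − 1 = 3 and tw(G) ≤ 3. Conversely, {0, 1, 2, 5} is a clique of size 4, and the vertices of any clique must share a bag in every tree decomposition; so some bag has ≥ 4 vertices and tw(G) ≥ 3. Therefore the treewidth is 3.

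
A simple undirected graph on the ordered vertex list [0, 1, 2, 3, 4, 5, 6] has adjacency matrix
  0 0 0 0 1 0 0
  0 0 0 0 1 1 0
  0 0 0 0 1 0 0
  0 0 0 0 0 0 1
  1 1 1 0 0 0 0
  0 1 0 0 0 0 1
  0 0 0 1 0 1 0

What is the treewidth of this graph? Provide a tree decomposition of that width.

The largest bag has 2 vertices, giving width 1; this decomposition certifies tw(G) ≤ 1. Any graph with an edge has treewidth ≥ 1, and G has the edge 1–4. Therefore the treewidth is 1.

Treewidth 1.
One optimal decomposition is:
Bags: B1 = {1, 4}  B2 = {1, 5}  B3 = {0, 4}  B4 = {2, 4}  B5 = {5, 6}  B6 = {3, 6}
Tree: B1–B2, B1–B3, B3–B4, B2–B5, B5–B6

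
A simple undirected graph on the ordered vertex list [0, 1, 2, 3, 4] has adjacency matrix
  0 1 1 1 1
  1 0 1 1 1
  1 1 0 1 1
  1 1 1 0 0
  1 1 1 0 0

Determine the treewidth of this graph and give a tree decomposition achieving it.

Treewidth 3.
Bags: B1 = {0, 1, 2, 3}  B2 = {0, 1, 2, 4}
Tree: B1–B2

Every bag has size at most 4, so the width is 4 − 1 = 3 and tw(G) ≤ 3. On the other hand G contains the 4-clique {0, 1, 2, 3}. A clique must lie in a single bag of any decomposition, so no decomposition can have width below 3. Combining the bounds, tw(G) = 3.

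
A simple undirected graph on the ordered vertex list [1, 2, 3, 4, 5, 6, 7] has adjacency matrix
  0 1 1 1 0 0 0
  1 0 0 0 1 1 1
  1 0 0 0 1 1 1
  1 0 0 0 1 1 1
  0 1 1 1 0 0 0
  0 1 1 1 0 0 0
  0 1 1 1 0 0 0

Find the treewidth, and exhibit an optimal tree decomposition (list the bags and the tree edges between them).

Each bag holds 4 vertices, so the decomposition has width 3, which upper-bounds the treewidth. For the lower bound: the 4 vertex sets {3,5}, {4,7}, {2}, {1} are disjoint, each induces a connected subgraph, and every pair is joined by at least one edge of G. Contracting each set to a single vertex therefore yields K_{4} as a minor, and since treewidth is minor-monotone, tw(G) ≥ tw(K_{4}) = 3. Combining the bounds, tw(G) = 3.

Treewidth 3.
One such decomposition:
Bags: B1 = {2, 3, 4, 5}  B2 = {2, 3, 4, 7}  B3 = {1, 2, 3, 4}  B4 = {2, 3, 4, 6}
Tree: B1–B2, B2–B3, B3–B4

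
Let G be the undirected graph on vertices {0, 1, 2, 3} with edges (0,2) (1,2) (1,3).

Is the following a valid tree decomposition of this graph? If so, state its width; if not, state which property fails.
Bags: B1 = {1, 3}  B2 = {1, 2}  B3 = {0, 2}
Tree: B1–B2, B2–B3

Checking the three conditions: (i) the bags cover all of {0, 1, 2, 3}; (ii) for each edge, some bag contains both endpoints; (iii) the bags containing any fixed vertex form a subtree. All hold, so the decomposition is valid with width 2 − 1 = 1.

Yes; width 1.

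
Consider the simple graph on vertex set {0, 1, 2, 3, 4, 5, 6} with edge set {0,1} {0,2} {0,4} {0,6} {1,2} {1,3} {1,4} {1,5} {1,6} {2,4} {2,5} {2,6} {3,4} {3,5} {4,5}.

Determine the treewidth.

A width-3 tree decomposition is:
Bags: B1 = {0, 1, 2, 4}  B2 = {1, 2, 4, 5}  B3 = {0, 1, 2, 6}  B4 = {1, 3, 4, 5}
Tree: B1–B2, B1–B3, B2–B4
Every bag has size at most 4, so the width is 4 − 1 = 3 and tw(G) ≤ 3. On the other hand G contains the 4-clique {0, 1, 2, 4}. A clique must lie in a single bag of any decomposition, so no decomposition can have width below 3. Hence tw(G) = 3 exactly.

3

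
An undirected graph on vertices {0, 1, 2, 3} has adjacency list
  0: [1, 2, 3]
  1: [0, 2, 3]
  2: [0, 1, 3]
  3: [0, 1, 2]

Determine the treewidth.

3

A width-3 tree decomposition is:
Bags: B1 = {0, 1, 2, 3}
Tree: (single bag)
With just one bag of size 4, the width is 4 − 1 = 3, so tw(G) ≤ 3. On the other hand G contains the 4-clique {0, 1, 2, 3}. A clique must lie in a single bag of any decomposition, so no decomposition can have width below 3. Therefore the treewidth is 3.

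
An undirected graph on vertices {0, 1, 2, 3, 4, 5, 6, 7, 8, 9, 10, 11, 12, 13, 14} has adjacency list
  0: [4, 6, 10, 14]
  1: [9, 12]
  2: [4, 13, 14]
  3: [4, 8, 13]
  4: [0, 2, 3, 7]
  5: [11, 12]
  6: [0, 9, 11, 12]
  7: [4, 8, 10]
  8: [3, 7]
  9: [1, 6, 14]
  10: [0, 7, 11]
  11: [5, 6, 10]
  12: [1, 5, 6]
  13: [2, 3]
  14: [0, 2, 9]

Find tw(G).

3

A width-3 tree decomposition is:
Bags: B1 = {2, 3, 8, 13}  B2 = {2, 3, 4, 8}  B3 = {2, 4, 7, 8}  B4 = {2, 4, 7, 14}  B5 = {0, 4, 7, 14}  B6 = {0, 7, 10, 14}  B7 = {0, 9, 10, 14}  B8 = {0, 6, 9, 10}  B9 = {6, 9, 10, 11}  B10 = {1, 6, 9, 11}  B11 = {1, 6, 11, 12}  B12 = {1, 5, 11, 12}
Tree: B1–B2, B2–B3, B3–B4, B4–B5, B5–B6, B6–B7, B7–B8, B8–B9, B9–B10, B10–B11, B11–B12
Each bag holds 4 vertices, so the decomposition has width 3, which upper-bounds the treewidth. For the lower bound: the 4 vertex sets {3,8,13}, {2}, {4}, {0,7,10,14} are disjoint, each induces a connected subgraph, and every pair is joined by at least one edge of G. Contracting each set to a single vertex therefore yields K_{4} as a minor, and since treewidth is minor-monotone, tw(G) ≥ tw(K_{4}) = 3. Therefore the treewidth is 3.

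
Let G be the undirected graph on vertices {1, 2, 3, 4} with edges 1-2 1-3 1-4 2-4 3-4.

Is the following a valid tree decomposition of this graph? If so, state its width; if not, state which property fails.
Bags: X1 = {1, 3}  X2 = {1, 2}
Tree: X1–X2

A tree decomposition must satisfy three properties: every vertex lies in some bag; for every edge, both endpoints lie together in some bag; and for every vertex, the bags containing it form a connected subtree. Here vertex 4 appears in no bag, so the decomposition is invalid.

No — vertex 4 appears in no bag.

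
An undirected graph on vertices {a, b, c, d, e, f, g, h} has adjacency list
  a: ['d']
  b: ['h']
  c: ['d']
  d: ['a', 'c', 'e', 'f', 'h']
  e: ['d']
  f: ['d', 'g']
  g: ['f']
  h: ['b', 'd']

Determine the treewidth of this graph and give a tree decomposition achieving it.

Treewidth 1.
One optimal decomposition is:
Bags: B1 = {d, h}  B2 = {d, f}  B3 = {d, e}  B4 = {f, g}  B5 = {a, d}  B6 = {b, h}  B7 = {c, d}
Tree: B1–B2, B1–B3, B2–B4, B2–B5, B1–B6, B2–B7

The largest bag has 2 vertices, giving width 1; this decomposition certifies tw(G) ≤ 1. Any graph with an edge has treewidth ≥ 1, and G has the edge h–d. The upper and lower bounds meet at 1, so that is the treewidth.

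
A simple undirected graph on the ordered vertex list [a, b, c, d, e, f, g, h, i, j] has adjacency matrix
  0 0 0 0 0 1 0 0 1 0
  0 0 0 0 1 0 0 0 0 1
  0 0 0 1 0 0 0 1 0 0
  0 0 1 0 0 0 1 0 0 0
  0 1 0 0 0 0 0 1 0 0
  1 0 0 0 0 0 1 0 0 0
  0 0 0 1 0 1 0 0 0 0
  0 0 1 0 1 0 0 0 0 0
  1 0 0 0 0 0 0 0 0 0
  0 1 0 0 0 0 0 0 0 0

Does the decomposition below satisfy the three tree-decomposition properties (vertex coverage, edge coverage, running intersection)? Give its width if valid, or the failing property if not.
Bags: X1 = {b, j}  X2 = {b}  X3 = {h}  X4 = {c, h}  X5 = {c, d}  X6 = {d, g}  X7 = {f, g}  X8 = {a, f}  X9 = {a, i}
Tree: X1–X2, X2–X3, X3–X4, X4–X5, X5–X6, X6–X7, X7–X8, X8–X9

A tree decomposition must satisfy three properties: every vertex lies in some bag; for every edge, both endpoints lie together in some bag; and for every vertex, the bags containing it form a connected subtree. Here vertex e appears in no bag, so the decomposition is invalid.

No — vertex e appears in no bag.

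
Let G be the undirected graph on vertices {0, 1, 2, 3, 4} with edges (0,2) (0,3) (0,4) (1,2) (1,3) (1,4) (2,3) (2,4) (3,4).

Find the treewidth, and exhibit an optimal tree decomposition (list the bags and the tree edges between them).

Treewidth 3.
One such decomposition:
Bags: B1 = {1, 2, 3, 4}  B2 = {0, 2, 3, 4}
Tree: B1–B2

Each bag holds 4 vertices, so the decomposition has width 3, which upper-bounds the treewidth. On the other hand G contains the 4-clique {0, 2, 3, 4}. A clique must lie in a single bag of any decomposition, so no decomposition can have width below 3. Combining the bounds, tw(G) = 3.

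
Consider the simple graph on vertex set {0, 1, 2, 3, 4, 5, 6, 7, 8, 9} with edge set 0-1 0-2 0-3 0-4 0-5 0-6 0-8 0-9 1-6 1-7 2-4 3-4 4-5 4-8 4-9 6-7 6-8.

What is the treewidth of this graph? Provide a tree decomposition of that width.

Each bag holds 3 vertices, so the decomposition has width 2, which upper-bounds the treewidth. Conversely, {0, 1, 6} is a clique of size 3, and the vertices of any clique must share a bag in every tree decomposition; so some bag has ≥ 3 vertices and tw(G) ≥ 2. The upper and lower bounds meet at 2, so that is the treewidth.

Treewidth 2.
One such decomposition:
Bags: B1 = {0, 4, 8}  B2 = {0, 6, 8}  B3 = {0, 3, 4}  B4 = {0, 1, 6}  B5 = {0, 4, 9}  B6 = {0, 2, 4}  B7 = {0, 4, 5}  B8 = {1, 6, 7}
Tree: B1–B2, B1–B3, B2–B4, B1–B5, B1–B6, B1–B7, B4–B8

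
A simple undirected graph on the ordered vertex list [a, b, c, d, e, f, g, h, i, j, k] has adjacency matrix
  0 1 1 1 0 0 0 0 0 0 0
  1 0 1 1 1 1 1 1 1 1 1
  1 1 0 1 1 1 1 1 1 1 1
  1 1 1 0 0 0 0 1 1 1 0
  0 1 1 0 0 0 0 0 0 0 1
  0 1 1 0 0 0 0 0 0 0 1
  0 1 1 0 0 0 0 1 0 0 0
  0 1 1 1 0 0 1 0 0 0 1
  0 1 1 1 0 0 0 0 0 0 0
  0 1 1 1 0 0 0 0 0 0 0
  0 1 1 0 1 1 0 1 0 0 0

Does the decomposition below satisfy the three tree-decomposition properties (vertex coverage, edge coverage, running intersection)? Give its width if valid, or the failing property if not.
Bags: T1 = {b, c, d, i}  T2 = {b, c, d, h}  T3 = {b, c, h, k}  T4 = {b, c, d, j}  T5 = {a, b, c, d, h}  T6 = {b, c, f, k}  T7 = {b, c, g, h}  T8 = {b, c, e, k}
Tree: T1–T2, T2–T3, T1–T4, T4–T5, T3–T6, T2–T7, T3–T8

A tree decomposition must satisfy three properties: every vertex lies in some bag; for every edge, both endpoints lie together in some bag; and for every vertex, the bags containing it form a connected subtree. Here bags containing vertex h are not connected in the tree, so the decomposition is invalid.

No — bags containing vertex h are not connected in the tree.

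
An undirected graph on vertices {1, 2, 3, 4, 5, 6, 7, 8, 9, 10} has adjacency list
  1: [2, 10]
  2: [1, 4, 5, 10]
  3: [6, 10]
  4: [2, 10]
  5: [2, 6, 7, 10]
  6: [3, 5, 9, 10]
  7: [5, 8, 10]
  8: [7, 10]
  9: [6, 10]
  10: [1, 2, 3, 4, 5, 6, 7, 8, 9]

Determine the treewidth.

2

A width-2 tree decomposition is:
Bags: B1 = {1, 2, 10}  B2 = {2, 5, 10}  B3 = {5, 6, 10}  B4 = {6, 9, 10}  B5 = {5, 7, 10}  B6 = {7, 8, 10}  B7 = {2, 4, 10}  B8 = {3, 6, 10}
Tree: B1–B2, B2–B3, B3–B4, B3–B5, B5–B6, B2–B7, B3–B8
Each bag holds 3 vertices, so the decomposition has width 2, which upper-bounds the treewidth. Conversely, {1, 2, 10} is a clique of size 3, and the vertices of any clique must share a bag in every tree decomposition; so some bag has ≥ 3 vertices and tw(G) ≥ 2. The upper and lower bounds meet at 2, so that is the treewidth.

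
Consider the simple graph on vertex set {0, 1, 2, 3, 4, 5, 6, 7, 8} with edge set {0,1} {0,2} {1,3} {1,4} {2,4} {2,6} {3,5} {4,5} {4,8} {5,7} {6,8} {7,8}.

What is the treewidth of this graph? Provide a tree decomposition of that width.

Every bag has size at most 4, so the width is 4 − 1 = 3 and tw(G) ≤ 3. For the lower bound: the 4 vertex sets {0,2,6}, {1}, {4}, {3,5,7,8} are disjoint, each induces a connected subgraph, and every pair is joined by at least one edge of G. Contracting each set to a single vertex therefore yields K_{4} as a minor, and since treewidth is minor-monotone, tw(G) ≥ tw(K_{4}) = 3. The upper and lower bounds meet at 3, so that is the treewidth.

Treewidth 3.
Bags: B1 = {0, 1, 2, 6}  B2 = {1, 2, 4, 6}  B3 = {1, 4, 6, 8}  B4 = {1, 3, 4, 8}  B5 = {3, 4, 5, 8}  B6 = {3, 5, 7, 8}
Tree: B1–B2, B2–B3, B3–B4, B4–B5, B5–B6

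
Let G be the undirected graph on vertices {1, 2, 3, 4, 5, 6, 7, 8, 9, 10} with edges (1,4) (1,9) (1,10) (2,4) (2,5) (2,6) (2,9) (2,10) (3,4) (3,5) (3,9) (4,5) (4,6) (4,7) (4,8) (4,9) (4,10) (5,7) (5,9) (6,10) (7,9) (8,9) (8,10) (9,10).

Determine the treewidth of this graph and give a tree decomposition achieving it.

Treewidth 3.
Bags: B1 = {1, 4, 9, 10}  B2 = {2, 4, 9, 10}  B3 = {2, 4, 5, 9}  B4 = {2, 4, 6, 10}  B5 = {4, 8, 9, 10}  B6 = {4, 5, 7, 9}  B7 = {3, 4, 5, 9}
Tree: B1–B2, B2–B3, B2–B4, B1–B5, B3–B6, B6–B7

Every bag has size at most 4, so the width is 4 − 1 = 3 and tw(G) ≤ 3. For the lower bound, the 4 vertices {4, 8, 9, 10} are pairwise adjacent, and any tree decomposition puts a clique entirely inside one bag — forcing width ≥ 3. Hence tw(G) = 3 exactly.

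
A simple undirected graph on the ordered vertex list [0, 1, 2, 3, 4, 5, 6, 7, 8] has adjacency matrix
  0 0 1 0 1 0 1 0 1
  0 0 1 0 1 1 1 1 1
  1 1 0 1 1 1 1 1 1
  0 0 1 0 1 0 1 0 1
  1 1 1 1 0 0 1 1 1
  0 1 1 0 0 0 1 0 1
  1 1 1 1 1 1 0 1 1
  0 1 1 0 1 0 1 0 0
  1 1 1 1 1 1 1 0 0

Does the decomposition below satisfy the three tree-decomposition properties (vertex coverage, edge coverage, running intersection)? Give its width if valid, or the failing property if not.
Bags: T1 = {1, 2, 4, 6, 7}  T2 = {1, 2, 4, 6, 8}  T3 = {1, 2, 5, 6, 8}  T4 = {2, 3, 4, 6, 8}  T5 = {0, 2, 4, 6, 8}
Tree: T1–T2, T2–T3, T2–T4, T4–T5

Yes; width 4.

Every vertex of G appears in some bag (union = {0, 1, 2, 3, 4, 5, 6, 7, 8}); every edge is covered by a bag; and for each vertex v the set of bags containing v is connected in the bag tree. The decomposition is therefore valid. The largest bag has 5 vertices, so the width is 4.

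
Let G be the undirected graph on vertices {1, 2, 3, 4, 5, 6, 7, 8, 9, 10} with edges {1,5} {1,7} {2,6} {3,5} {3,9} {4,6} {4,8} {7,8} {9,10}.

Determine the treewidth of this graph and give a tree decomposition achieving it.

Treewidth 1.
One such decomposition:
Bags: B1 = {9, 10}  B2 = {3, 9}  B3 = {3, 5}  B4 = {1, 5}  B5 = {1, 7}  B6 = {7, 8}  B7 = {4, 8}  B8 = {4, 6}  B9 = {2, 6}
Tree: B1–B2, B2–B3, B3–B4, B4–B5, B5–B6, B6–B7, B7–B8, B8–B9

The largest bag has 2 vertices, giving width 1; this decomposition certifies tw(G) ≤ 1. G has an edge, so its treewidth is at least 1. Combining the bounds, tw(G) = 1.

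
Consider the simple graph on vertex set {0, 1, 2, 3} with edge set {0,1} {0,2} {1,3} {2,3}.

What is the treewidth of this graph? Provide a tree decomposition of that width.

Every bag has size at most 3, so the width is 3 − 1 = 2 and tw(G) ≤ 2. The edges 0–1–3–2–0 form a cycle, so G is not a tree and its treewidth is at least 2. The upper and lower bounds meet at 2, so that is the treewidth.

Treewidth 2.
One such decomposition:
Bags: B1 = {0, 1, 3}  B2 = {0, 2, 3}
Tree: B1–B2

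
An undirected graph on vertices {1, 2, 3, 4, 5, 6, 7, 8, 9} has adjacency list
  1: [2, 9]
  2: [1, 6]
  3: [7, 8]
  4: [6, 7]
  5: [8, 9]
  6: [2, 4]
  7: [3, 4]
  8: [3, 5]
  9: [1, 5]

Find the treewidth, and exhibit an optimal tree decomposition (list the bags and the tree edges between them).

Treewidth 2.
One such decomposition:
Bags: B1 = {4, 6, 7}  B2 = {3, 6, 7}  B3 = {3, 6, 8}  B4 = {5, 6, 8}  B5 = {5, 6, 9}  B6 = {1, 6, 9}  B7 = {1, 2, 6}
Tree: B1–B2, B2–B3, B3–B4, B4–B5, B5–B6, B6–B7

Every bag has size at most 3, so the width is 3 − 1 = 2 and tw(G) ≤ 2. Since 6–4–7–3–8–5–9–1–2–6 is a cycle in G, G is not acyclic. Forests are exactly the graphs of treewidth ≤ 1, so tw(G) ≥ 2. Hence tw(G) = 2 exactly.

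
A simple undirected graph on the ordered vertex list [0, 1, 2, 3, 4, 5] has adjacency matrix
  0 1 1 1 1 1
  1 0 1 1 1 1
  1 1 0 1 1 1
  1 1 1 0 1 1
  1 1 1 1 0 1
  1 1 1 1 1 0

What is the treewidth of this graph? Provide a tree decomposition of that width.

With just one bag of size 6, the width is 6 − 1 = 5, so tw(G) ≤ 5. For the lower bound, the 6 vertices {0, 1, 2, 3, 4, 5} are pairwise adjacent, and any tree decomposition puts a clique entirely inside one bag — forcing width ≥ 5. Therefore the treewidth is 5.

Treewidth 5.
One optimal decomposition is:
Bags: B1 = {0, 1, 2, 3, 4, 5}
Tree: (single bag)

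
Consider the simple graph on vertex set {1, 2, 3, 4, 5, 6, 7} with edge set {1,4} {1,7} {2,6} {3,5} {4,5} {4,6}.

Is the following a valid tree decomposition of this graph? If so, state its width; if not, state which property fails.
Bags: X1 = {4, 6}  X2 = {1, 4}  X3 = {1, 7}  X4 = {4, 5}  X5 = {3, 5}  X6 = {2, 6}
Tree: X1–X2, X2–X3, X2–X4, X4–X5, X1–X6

Yes; width 1.

Every vertex of G appears in some bag (union = {1, 2, 3, 4, 5, 6, 7}); every edge is covered by a bag; and for each vertex v the set of bags containing v is connected in the bag tree. The decomposition is therefore valid. The largest bag has 2 vertices, so the width is 1.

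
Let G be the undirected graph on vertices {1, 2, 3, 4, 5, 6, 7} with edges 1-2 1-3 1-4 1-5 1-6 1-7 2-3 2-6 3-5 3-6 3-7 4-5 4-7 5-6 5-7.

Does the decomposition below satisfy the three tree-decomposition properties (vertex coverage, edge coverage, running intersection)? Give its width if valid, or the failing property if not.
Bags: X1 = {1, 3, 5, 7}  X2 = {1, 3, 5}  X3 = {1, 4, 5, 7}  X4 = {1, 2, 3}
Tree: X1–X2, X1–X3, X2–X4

No — vertex 6 appears in no bag.

A tree decomposition must satisfy three properties: every vertex lies in some bag; for every edge, both endpoints lie together in some bag; and for every vertex, the bags containing it form a connected subtree. Here vertex 6 appears in no bag, so the decomposition is invalid.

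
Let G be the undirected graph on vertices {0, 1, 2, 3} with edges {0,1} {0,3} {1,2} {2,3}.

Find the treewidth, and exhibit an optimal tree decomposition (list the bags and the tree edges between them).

Treewidth 2.
Bags: B1 = {1, 2, 3}  B2 = {0, 1, 3}
Tree: B1–B2

Every bag has size at most 3, so the width is 3 − 1 = 2 and tw(G) ≤ 2. The edges 1–2–3–0–1 form a cycle, so G is not a tree and its treewidth is at least 2. The upper and lower bounds meet at 2, so that is the treewidth.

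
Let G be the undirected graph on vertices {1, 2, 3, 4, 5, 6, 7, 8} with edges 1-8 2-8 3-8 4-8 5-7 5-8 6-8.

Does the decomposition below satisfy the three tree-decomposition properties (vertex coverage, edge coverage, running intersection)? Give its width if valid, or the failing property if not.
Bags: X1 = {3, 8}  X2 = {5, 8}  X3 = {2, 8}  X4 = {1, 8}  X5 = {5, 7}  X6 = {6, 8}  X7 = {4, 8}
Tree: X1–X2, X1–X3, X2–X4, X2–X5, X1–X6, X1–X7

Vertex coverage: the bags together contain {1, 2, 3, 4, 5, 6, 7, 8}, the full vertex set. Edge coverage: each edge of G has both endpoints in at least one bag. Running intersection: for every vertex, the bags containing it form a connected subtree. All three properties hold, so this is a valid tree decomposition of width max|bag| − 1 = 1, and hence tw(G) ≤ 1.

Yes; width 1.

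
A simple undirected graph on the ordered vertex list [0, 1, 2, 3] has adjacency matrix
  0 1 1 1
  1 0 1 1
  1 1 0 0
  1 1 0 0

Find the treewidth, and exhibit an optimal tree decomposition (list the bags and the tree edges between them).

The largest bag has 3 vertices, giving width 2; this decomposition certifies tw(G) ≤ 2. For the lower bound, the 3 vertices {0, 1, 2} are pairwise adjacent, and any tree decomposition puts a clique entirely inside one bag — forcing width ≥ 2. The upper and lower bounds meet at 2, so that is the treewidth.

Treewidth 2.
Bags: B1 = {0, 1, 2}  B2 = {0, 1, 3}
Tree: B1–B2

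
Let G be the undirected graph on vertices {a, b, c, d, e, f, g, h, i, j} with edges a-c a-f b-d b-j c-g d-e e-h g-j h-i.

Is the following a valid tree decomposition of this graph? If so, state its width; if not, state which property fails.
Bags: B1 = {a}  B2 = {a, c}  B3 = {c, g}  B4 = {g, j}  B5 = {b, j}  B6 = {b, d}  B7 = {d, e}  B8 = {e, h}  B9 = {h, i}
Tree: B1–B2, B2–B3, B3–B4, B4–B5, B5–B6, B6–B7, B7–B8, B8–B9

No — vertex f appears in no bag.

A tree decomposition must satisfy three properties: every vertex lies in some bag; for every edge, both endpoints lie together in some bag; and for every vertex, the bags containing it form a connected subtree. Here vertex f appears in no bag, so the decomposition is invalid.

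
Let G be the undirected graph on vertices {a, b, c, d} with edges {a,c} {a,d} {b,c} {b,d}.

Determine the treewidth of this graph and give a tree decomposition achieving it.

The largest bag has 3 vertices, giving width 2; this decomposition certifies tw(G) ≤ 2. Since b–d–a–c–b is a cycle in G, G is not acyclic. Forests are exactly the graphs of treewidth ≤ 1, so tw(G) ≥ 2. The upper and lower bounds meet at 2, so that is the treewidth.

Treewidth 2.
Bags: B1 = {a, b, d}  B2 = {a, b, c}
Tree: B1–B2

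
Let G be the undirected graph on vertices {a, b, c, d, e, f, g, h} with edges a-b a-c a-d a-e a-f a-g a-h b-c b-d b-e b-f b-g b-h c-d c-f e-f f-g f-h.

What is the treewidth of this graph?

A width-3 tree decomposition is:
Bags: B1 = {a, b, c, d}  B2 = {a, b, c, f}  B3 = {a, b, f, g}  B4 = {a, b, f, h}  B5 = {a, b, e, f}
Tree: B1–B2, B2–B3, B3–B4, B4–B5
The largest bag has 4 vertices, giving width 3; this decomposition certifies tw(G) ≤ 3. Conversely, {a, b, c, d} is a clique of size 4, and the vertices of any clique must share a bag in every tree decomposition; so some bag has ≥ 4 vertices and tw(G) ≥ 3. Therefore the treewidth is 3.

3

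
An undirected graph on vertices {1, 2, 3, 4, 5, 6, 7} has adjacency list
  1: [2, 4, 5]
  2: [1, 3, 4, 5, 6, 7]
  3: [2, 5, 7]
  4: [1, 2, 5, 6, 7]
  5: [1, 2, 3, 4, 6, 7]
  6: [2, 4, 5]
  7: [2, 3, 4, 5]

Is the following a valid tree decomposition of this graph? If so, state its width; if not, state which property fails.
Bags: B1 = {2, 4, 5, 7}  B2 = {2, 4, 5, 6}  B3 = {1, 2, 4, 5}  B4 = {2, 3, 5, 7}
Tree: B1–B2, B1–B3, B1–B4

Every vertex of G appears in some bag (union = {1, 2, 3, 4, 5, 6, 7}); every edge is covered by a bag; and for each vertex v the set of bags containing v is connected in the bag tree. The decomposition is therefore valid. The largest bag has 4 vertices, so the width is 3.

Yes; width 3.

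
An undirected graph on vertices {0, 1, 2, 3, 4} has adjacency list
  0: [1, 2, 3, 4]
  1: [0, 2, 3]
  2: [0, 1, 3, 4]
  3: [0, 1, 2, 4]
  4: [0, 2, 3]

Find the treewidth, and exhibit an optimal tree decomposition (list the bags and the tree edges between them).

Treewidth 3.
One such decomposition:
Bags: B1 = {0, 2, 3, 4}  B2 = {0, 1, 2, 3}
Tree: B1–B2

The largest bag has 4 vertices, giving width 3; this decomposition certifies tw(G) ≤ 3. For the lower bound, the 4 vertices {0, 1, 2, 3} are pairwise adjacent, and any tree decomposition puts a clique entirely inside one bag — forcing width ≥ 3. The upper and lower bounds meet at 3, so that is the treewidth.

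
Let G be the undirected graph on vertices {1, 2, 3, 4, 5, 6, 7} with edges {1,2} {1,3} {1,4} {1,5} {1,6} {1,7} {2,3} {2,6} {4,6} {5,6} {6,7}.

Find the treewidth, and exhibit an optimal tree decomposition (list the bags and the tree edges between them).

Treewidth 2.
Bags: B1 = {1, 4, 6}  B2 = {1, 2, 6}  B3 = {1, 2, 3}  B4 = {1, 6, 7}  B5 = {1, 5, 6}
Tree: B1–B2, B2–B3, B2–B4, B4–B5

The largest bag has 3 vertices, giving width 2; this decomposition certifies tw(G) ≤ 2. Conversely, {1, 2, 3} is a clique of size 3, and the vertices of any clique must share a bag in every tree decomposition; so some bag has ≥ 3 vertices and tw(G) ≥ 2. Combining the bounds, tw(G) = 2.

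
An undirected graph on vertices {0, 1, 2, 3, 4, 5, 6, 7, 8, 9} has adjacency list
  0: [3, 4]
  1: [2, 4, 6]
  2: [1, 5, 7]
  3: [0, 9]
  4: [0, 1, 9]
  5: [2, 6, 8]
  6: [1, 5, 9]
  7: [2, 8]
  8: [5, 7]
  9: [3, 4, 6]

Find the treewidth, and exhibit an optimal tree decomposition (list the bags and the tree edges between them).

Treewidth 2.
One such decomposition:
Bags: B1 = {5, 7, 8}  B2 = {2, 5, 7}  B3 = {2, 5, 6}  B4 = {1, 2, 6}  B5 = {1, 6, 9}  B6 = {1, 4, 9}  B7 = {3, 4, 9}  B8 = {0, 3, 4}
Tree: B1–B2, B2–B3, B3–B4, B4–B5, B5–B6, B6–B7, B7–B8

Every bag has size at most 3, so the width is 3 − 1 = 2 and tw(G) ≤ 2. For the lower bound, G contains the cycle 8–7–2–5–8, so G is not a forest; only forests have treewidth ≤ 1, hence tw(G) ≥ 2. Therefore the treewidth is 2.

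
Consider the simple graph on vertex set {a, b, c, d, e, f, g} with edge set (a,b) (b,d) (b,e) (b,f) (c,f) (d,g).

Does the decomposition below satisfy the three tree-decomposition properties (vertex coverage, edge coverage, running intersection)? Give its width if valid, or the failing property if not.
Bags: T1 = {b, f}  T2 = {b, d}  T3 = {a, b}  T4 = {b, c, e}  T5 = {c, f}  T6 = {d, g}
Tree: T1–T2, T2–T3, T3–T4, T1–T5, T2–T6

A tree decomposition must satisfy three properties: every vertex lies in some bag; for every edge, both endpoints lie together in some bag; and for every vertex, the bags containing it form a connected subtree. Here bags containing vertex c are not connected in the tree, so the decomposition is invalid.

No — bags containing vertex c are not connected in the tree.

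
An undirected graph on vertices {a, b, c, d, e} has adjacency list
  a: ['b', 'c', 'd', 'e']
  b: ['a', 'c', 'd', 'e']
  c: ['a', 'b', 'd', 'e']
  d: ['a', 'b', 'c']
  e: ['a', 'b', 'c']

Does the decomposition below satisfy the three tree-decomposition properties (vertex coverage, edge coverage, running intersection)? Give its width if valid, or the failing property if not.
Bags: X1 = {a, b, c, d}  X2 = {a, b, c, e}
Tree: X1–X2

Yes; width 3.

Every vertex of G appears in some bag (union = {a, b, c, d, e}); every edge is covered by a bag; and for each vertex v the set of bags containing v is connected in the bag tree. The decomposition is therefore valid. The largest bag has 4 vertices, so the width is 3.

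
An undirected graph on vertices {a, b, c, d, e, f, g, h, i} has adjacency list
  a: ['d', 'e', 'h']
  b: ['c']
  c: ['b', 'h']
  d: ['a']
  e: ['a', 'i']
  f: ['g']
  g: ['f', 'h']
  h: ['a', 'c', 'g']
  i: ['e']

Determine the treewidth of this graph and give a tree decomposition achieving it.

Each bag holds 2 vertices, so the decomposition has width 1, which upper-bounds the treewidth. Any graph with an edge has treewidth ≥ 1, and G has the edge h–g. Therefore the treewidth is 1.

Treewidth 1.
One optimal decomposition is:
Bags: B1 = {g, h}  B2 = {a, h}  B3 = {f, g}  B4 = {a, e}  B5 = {a, d}  B6 = {c, h}  B7 = {b, c}  B8 = {e, i}
Tree: B1–B2, B1–B3, B2–B4, B4–B5, B1–B6, B6–B7, B4–B8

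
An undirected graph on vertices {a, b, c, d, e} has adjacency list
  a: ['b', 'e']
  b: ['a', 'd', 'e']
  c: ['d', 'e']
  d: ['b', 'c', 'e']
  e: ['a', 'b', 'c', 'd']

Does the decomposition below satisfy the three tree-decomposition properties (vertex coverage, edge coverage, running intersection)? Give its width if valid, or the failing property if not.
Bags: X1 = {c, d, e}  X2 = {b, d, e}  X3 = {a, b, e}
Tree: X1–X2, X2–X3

Checking the three conditions: (i) the bags cover all of {a, b, c, d, e}; (ii) for each edge, some bag contains both endpoints; (iii) the bags containing any fixed vertex form a subtree. All hold, so the decomposition is valid with width 3 − 1 = 2.

Yes; width 2.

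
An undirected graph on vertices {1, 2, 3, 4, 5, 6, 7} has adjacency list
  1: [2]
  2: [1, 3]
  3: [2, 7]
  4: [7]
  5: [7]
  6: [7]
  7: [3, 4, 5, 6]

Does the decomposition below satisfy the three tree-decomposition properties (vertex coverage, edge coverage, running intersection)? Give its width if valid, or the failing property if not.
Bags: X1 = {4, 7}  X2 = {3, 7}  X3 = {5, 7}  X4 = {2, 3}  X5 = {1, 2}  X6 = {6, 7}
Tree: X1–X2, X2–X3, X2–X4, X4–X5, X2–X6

Every vertex of G appears in some bag (union = {1, 2, 3, 4, 5, 6, 7}); every edge is covered by a bag; and for each vertex v the set of bags containing v is connected in the bag tree. The decomposition is therefore valid. The largest bag has 2 vertices, so the width is 1.

Yes; width 1.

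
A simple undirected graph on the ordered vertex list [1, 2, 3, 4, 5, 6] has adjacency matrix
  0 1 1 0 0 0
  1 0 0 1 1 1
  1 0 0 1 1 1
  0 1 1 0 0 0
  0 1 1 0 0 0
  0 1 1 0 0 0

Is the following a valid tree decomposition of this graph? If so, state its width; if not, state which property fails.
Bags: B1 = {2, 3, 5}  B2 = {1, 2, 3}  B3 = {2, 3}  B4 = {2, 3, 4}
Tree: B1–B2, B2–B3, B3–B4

No — vertex 6 appears in no bag.

A tree decomposition must satisfy three properties: every vertex lies in some bag; for every edge, both endpoints lie together in some bag; and for every vertex, the bags containing it form a connected subtree. Here vertex 6 appears in no bag, so the decomposition is invalid.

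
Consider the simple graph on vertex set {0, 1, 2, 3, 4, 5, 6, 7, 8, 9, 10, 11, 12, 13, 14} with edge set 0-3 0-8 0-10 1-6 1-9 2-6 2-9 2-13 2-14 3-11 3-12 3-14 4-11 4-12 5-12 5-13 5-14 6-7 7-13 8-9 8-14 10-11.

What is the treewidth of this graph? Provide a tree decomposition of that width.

Every bag has size at most 4, so the width is 4 − 1 = 3 and tw(G) ≤ 3. For the lower bound: the 4 vertex sets {4,10,11}, {12}, {3}, {0,5,8,14} are disjoint, each induces a connected subgraph, and every pair is joined by at least one edge of G. Contracting each set to a single vertex therefore yields K_{4} as a minor, and since treewidth is minor-monotone, tw(G) ≥ tw(K_{4}) = 3. Combining the bounds, tw(G) = 3.

Treewidth 3.
Bags: B1 = {4, 10, 11, 12}  B2 = {3, 10, 11, 12}  B3 = {0, 3, 10, 12}  B4 = {0, 3, 5, 12}  B5 = {0, 3, 5, 14}  B6 = {0, 5, 8, 14}  B7 = {5, 8, 13, 14}  B8 = {2, 8, 13, 14}  B9 = {2, 8, 9, 13}  B10 = {2, 7, 9, 13}  B11 = {2, 6, 7, 9}  B12 = {1, 6, 7, 9}
Tree: B1–B2, B2–B3, B3–B4, B4–B5, B5–B6, B6–B7, B7–B8, B8–B9, B9–B10, B10–B11, B11–B12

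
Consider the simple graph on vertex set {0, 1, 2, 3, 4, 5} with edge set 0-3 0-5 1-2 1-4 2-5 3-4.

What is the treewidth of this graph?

A width-2 tree decomposition is:
Bags: B1 = {1, 2, 4}  B2 = {2, 3, 4}  B3 = {0, 2, 3}  B4 = {0, 2, 5}
Tree: B1–B2, B2–B3, B3–B4
The largest bag has 3 vertices, giving width 2; this decomposition certifies tw(G) ≤ 2. Since 2–1–4–3–0–5–2 is a cycle in G, G is not acyclic. Forests are exactly the graphs of treewidth ≤ 1, so tw(G) ≥ 2. Hence tw(G) = 2 exactly.

2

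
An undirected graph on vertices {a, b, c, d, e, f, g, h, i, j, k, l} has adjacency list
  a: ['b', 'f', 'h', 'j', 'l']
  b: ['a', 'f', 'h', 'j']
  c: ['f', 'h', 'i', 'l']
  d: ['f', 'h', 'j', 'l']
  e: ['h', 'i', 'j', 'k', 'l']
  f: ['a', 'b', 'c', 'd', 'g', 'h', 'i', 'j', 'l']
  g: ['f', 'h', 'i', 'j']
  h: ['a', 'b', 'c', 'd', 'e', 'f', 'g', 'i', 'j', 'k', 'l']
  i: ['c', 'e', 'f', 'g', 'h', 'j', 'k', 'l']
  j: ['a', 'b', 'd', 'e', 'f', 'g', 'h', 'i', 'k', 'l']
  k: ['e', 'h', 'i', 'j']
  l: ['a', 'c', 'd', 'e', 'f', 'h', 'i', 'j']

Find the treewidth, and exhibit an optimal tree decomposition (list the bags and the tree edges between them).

Treewidth 4.
One such decomposition:
Bags: B1 = {f, h, i, j, l}  B2 = {e, h, i, j, l}  B3 = {d, f, h, j, l}  B4 = {a, f, h, j, l}  B5 = {a, b, f, h, j}  B6 = {e, h, i, j, k}  B7 = {c, f, h, i, l}  B8 = {f, g, h, i, j}
Tree: B1–B2, B1–B3, B1–B4, B4–B5, B2–B6, B1–B7, B1–B8

Every bag has size at most 5, so the width is 5 − 1 = 4 and tw(G) ≤ 4. For the lower bound, the 5 vertices {e, h, i, j, l} are pairwise adjacent, and any tree decomposition puts a clique entirely inside one bag — forcing width ≥ 4. Hence tw(G) = 4 exactly.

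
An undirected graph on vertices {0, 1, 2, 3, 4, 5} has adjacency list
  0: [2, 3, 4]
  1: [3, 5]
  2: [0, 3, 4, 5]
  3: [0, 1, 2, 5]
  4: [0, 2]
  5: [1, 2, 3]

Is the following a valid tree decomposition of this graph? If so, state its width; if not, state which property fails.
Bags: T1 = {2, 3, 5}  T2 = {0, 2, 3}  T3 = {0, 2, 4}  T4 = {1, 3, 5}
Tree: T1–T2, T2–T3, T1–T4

Checking the three conditions: (i) the bags cover all of {0, 1, 2, 3, 4, 5}; (ii) for each edge, some bag contains both endpoints; (iii) the bags containing any fixed vertex form a subtree. All hold, so the decomposition is valid with width 3 − 1 = 2.

Yes; width 2.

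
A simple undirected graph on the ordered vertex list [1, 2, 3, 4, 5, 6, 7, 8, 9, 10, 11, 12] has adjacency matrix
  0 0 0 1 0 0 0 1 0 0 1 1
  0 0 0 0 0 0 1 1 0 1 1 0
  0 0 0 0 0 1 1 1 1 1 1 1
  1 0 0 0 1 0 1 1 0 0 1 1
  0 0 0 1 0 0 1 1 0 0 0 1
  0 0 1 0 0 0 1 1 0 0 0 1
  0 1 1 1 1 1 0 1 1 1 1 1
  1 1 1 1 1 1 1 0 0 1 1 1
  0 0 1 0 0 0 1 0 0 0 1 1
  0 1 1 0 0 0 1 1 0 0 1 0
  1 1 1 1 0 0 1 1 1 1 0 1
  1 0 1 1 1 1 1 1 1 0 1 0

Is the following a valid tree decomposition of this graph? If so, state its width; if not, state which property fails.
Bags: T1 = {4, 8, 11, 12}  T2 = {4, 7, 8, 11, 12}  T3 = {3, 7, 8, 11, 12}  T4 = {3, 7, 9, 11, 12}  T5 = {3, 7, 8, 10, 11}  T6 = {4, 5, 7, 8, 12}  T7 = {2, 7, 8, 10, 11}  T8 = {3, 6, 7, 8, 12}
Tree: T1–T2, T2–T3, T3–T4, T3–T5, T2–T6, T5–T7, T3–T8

A tree decomposition must satisfy three properties: every vertex lies in some bag; for every edge, both endpoints lie together in some bag; and for every vertex, the bags containing it form a connected subtree. Here vertex 1 appears in no bag, so the decomposition is invalid.

No — vertex 1 appears in no bag.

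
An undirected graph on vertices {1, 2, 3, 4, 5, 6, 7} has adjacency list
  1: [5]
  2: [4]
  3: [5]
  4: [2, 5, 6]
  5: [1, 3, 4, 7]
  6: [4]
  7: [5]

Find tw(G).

A width-1 tree decomposition is:
Bags: B1 = {1, 5}  B2 = {5, 7}  B3 = {4, 5}  B4 = {3, 5}  B5 = {2, 4}  B6 = {4, 6}
Tree: B1–B2, B1–B3, B3–B4, B3–B5, B3–B6
The largest bag has 2 vertices, giving width 1; this decomposition certifies tw(G) ≤ 1. G has an edge, so its treewidth is at least 1. The upper and lower bounds meet at 1, so that is the treewidth.

1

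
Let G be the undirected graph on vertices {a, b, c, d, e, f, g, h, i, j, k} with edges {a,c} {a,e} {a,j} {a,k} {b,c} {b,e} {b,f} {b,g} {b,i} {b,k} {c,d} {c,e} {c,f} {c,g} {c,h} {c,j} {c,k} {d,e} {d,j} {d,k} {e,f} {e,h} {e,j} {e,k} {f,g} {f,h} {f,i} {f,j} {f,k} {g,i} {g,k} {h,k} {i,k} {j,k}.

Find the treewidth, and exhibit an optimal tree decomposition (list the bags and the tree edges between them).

Each bag holds 5 vertices, so the decomposition has width 4, which upper-bounds the treewidth. Conversely, {b, c, f, g, k} is a clique of size 5, and the vertices of any clique must share a bag in every tree decomposition; so some bag has ≥ 5 vertices and tw(G) ≥ 4. Combining the bounds, tw(G) = 4.

Treewidth 4.
Bags: B1 = {c, e, f, h, k}  B2 = {b, c, e, f, k}  B3 = {b, c, f, g, k}  B4 = {c, e, f, j, k}  B5 = {c, d, e, j, k}  B6 = {a, c, e, j, k}  B7 = {b, f, g, i, k}
Tree: B1–B2, B2–B3, B1–B4, B4–B5, B4–B6, B3–B7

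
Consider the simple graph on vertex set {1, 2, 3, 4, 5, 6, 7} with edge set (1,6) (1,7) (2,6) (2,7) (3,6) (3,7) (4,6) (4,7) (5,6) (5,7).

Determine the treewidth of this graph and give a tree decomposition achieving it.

Treewidth 2.
Bags: B1 = {3, 6, 7}  B2 = {5, 6, 7}  B3 = {1, 6, 7}  B4 = {4, 6, 7}  B5 = {2, 6, 7}
Tree: B1–B2, B2–B3, B3–B4, B4–B5

The largest bag has 3 vertices, giving width 2; this decomposition certifies tw(G) ≤ 2. For the lower bound, G contains the cycle 6–3–7–5–6, so G is not a forest; only forests have treewidth ≤ 1, hence tw(G) ≥ 2. Therefore the treewidth is 2.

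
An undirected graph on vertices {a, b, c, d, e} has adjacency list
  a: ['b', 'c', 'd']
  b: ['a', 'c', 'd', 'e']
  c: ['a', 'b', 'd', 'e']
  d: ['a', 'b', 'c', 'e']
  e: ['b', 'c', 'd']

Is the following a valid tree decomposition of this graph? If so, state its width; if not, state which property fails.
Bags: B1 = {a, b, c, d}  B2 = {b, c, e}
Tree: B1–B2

A tree decomposition must satisfy three properties: every vertex lies in some bag; for every edge, both endpoints lie together in some bag; and for every vertex, the bags containing it form a connected subtree. Here edge (d,e) lies in no bag, so the decomposition is invalid.

No — edge (d,e) lies in no bag.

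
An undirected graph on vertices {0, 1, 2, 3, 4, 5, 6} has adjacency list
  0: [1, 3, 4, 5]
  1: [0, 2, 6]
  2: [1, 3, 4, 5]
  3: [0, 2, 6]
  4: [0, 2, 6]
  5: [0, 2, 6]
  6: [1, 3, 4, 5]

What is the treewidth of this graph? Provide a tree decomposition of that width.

Treewidth 3.
One such decomposition:
Bags: B1 = {0, 2, 4, 6}  B2 = {0, 2, 3, 6}  B3 = {0, 1, 2, 6}  B4 = {0, 2, 5, 6}
Tree: B1–B2, B2–B3, B3–B4

Each bag holds 4 vertices, so the decomposition has width 3, which upper-bounds the treewidth. For the lower bound: the 4 vertex sets {0,4}, {3,6}, {2}, {1} are disjoint, each induces a connected subgraph, and every pair is joined by at least one edge of G. Contracting each set to a single vertex therefore yields K_{4} as a minor, and since treewidth is minor-monotone, tw(G) ≥ tw(K_{4}) = 3. Therefore the treewidth is 3.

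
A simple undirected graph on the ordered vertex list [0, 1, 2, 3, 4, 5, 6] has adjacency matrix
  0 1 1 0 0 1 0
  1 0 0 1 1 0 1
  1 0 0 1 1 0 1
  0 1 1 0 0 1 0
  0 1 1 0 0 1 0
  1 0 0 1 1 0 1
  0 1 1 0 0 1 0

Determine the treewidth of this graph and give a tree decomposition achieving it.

Treewidth 3.
Bags: B1 = {1, 2, 5, 6}  B2 = {1, 2, 4, 5}  B3 = {1, 2, 3, 5}  B4 = {0, 1, 2, 5}
Tree: B1–B2, B2–B3, B3–B4

The largest bag has 4 vertices, giving width 3; this decomposition certifies tw(G) ≤ 3. For the lower bound: the 4 vertex sets {2,6}, {4,5}, {1}, {3} are disjoint, each induces a connected subgraph, and every pair is joined by at least one edge of G. Contracting each set to a single vertex therefore yields K_{4} as a minor, and since treewidth is minor-monotone, tw(G) ≥ tw(K_{4}) = 3. Therefore the treewidth is 3.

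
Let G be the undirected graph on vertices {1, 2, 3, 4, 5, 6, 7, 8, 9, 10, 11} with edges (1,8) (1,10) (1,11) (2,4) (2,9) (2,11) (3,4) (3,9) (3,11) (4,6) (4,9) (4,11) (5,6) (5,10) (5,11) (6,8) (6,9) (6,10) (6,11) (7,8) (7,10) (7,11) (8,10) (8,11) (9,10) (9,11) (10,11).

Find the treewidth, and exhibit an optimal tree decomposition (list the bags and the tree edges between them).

Each bag holds 4 vertices, so the decomposition has width 3, which upper-bounds the treewidth. On the other hand G contains the 4-clique {1, 8, 10, 11}. A clique must lie in a single bag of any decomposition, so no decomposition can have width below 3. Hence tw(G) = 3 exactly.

Treewidth 3.
Bags: B1 = {6, 8, 10, 11}  B2 = {7, 8, 10, 11}  B3 = {6, 9, 10, 11}  B4 = {5, 6, 10, 11}  B5 = {1, 8, 10, 11}  B6 = {4, 6, 9, 11}  B7 = {3, 4, 9, 11}  B8 = {2, 4, 9, 11}
Tree: B1–B2, B1–B3, B3–B4, B2–B5, B3–B6, B6–B7, B6–B8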